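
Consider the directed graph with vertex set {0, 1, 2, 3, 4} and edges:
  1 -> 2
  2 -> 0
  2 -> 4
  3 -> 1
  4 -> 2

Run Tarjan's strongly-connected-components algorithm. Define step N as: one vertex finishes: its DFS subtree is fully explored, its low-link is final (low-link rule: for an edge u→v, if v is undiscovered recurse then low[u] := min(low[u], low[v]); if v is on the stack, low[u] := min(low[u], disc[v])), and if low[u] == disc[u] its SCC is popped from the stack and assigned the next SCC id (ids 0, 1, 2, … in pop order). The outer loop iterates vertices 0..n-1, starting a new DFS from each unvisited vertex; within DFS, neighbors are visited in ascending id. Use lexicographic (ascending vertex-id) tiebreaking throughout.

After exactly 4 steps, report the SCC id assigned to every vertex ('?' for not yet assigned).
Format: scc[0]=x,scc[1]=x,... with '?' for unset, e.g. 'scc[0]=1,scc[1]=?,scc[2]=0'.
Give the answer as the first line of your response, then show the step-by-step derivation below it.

scc[0]=0,scc[1]=2,scc[2]=1,scc[3]=?,scc[4]=1

step 1: low=(low[0]=0,low[1]=?,low[2]=?,low[3]=?,low[4]=?); scc=(scc[0]=0,scc[1]=?,scc[2]=?,scc[3]=?,scc[4]=?)
step 2: low=(low[0]=0,low[1]=1,low[2]=2,low[3]=?,low[4]=2); scc=(scc[0]=0,scc[1]=?,scc[2]=?,scc[3]=?,scc[4]=?)
step 3: low=(low[0]=0,low[1]=1,low[2]=2,low[3]=?,low[4]=2); scc=(scc[0]=0,scc[1]=?,scc[2]=1,scc[3]=?,scc[4]=1)
step 4: low=(low[0]=0,low[1]=1,low[2]=2,low[3]=?,low[4]=2); scc=(scc[0]=0,scc[1]=2,scc[2]=1,scc[3]=?,scc[4]=1)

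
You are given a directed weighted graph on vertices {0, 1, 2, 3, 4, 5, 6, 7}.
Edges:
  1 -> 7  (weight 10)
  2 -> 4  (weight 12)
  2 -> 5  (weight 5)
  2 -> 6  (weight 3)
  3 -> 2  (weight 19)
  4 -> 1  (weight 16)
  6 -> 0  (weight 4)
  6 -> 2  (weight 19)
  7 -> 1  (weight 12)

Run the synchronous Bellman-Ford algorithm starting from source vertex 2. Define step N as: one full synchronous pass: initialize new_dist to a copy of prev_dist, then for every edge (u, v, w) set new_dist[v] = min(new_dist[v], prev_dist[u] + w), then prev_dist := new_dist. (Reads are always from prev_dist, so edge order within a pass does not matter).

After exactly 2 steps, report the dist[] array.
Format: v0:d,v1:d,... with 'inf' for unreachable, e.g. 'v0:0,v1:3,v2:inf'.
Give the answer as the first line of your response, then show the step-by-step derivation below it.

v0:7,v1:28,v2:0,v3:inf,v4:12,v5:5,v6:3,v7:inf

step 1: dist = v0:inf,v1:inf,v2:0,v3:inf,v4:12,v5:5,v6:3,v7:inf
step 2: dist = v0:7,v1:28,v2:0,v3:inf,v4:12,v5:5,v6:3,v7:inf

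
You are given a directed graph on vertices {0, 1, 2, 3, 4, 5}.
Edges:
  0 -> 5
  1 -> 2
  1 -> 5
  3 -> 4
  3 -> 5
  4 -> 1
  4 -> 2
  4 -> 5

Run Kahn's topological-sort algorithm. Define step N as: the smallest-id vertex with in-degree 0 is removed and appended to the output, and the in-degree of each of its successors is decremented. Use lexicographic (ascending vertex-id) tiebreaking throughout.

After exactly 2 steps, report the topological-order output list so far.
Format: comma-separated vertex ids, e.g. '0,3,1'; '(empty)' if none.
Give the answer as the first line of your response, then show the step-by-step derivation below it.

0,3

step 1: output 0; order=[0]; indeg=(0,1,2,0,1,3)
step 2: output 3; order=[0,3]; indeg=(0,1,2,0,0,2)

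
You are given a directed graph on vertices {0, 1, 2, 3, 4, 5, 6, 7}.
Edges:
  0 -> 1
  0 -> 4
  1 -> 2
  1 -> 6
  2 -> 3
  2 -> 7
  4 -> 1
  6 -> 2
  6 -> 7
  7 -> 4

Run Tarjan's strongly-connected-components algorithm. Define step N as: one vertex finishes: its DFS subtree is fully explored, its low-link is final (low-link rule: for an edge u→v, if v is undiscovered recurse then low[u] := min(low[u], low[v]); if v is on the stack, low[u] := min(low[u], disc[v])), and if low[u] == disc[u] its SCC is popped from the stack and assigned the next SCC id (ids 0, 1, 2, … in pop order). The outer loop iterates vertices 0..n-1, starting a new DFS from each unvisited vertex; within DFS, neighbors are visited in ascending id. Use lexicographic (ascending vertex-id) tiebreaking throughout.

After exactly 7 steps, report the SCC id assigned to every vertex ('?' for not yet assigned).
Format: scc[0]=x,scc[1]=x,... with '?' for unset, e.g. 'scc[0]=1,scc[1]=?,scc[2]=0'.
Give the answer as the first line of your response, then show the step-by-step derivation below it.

scc[0]=2,scc[1]=1,scc[2]=1,scc[3]=0,scc[4]=1,scc[5]=?,scc[6]=1,scc[7]=1

step 1: low=(low[0]=0,low[1]=1,low[2]=2,low[3]=3,low[4]=?,low[5]=?,low[6]=?,low[7]=?); scc=(scc[0]=?,scc[1]=?,scc[2]=?,scc[3]=0,scc[4]=?,scc[5]=?,scc[6]=?,scc[7]=?)
step 2: low=(low[0]=0,low[1]=1,low[2]=2,low[3]=3,low[4]=1,low[5]=?,low[6]=?,low[7]=4); scc=(scc[0]=?,scc[1]=?,scc[2]=?,scc[3]=0,scc[4]=?,scc[5]=?,scc[6]=?,scc[7]=?)
step 3: low=(low[0]=0,low[1]=1,low[2]=2,low[3]=3,low[4]=1,low[5]=?,low[6]=?,low[7]=1); scc=(scc[0]=?,scc[1]=?,scc[2]=?,scc[3]=0,scc[4]=?,scc[5]=?,scc[6]=?,scc[7]=?)
step 4: low=(low[0]=0,low[1]=1,low[2]=1,low[3]=3,low[4]=1,low[5]=?,low[6]=?,low[7]=1); scc=(scc[0]=?,scc[1]=?,scc[2]=?,scc[3]=0,scc[4]=?,scc[5]=?,scc[6]=?,scc[7]=?)
step 5: low=(low[0]=0,low[1]=1,low[2]=1,low[3]=3,low[4]=1,low[5]=?,low[6]=2,low[7]=1); scc=(scc[0]=?,scc[1]=?,scc[2]=?,scc[3]=0,scc[4]=?,scc[5]=?,scc[6]=?,scc[7]=?)
step 6: low=(low[0]=0,low[1]=1,low[2]=1,low[3]=3,low[4]=1,low[5]=?,low[6]=2,low[7]=1); scc=(scc[0]=?,scc[1]=1,scc[2]=1,scc[3]=0,scc[4]=1,scc[5]=?,scc[6]=1,scc[7]=1)
step 7: low=(low[0]=0,low[1]=1,low[2]=1,low[3]=3,low[4]=1,low[5]=?,low[6]=2,low[7]=1); scc=(scc[0]=2,scc[1]=1,scc[2]=1,scc[3]=0,scc[4]=1,scc[5]=?,scc[6]=1,scc[7]=1)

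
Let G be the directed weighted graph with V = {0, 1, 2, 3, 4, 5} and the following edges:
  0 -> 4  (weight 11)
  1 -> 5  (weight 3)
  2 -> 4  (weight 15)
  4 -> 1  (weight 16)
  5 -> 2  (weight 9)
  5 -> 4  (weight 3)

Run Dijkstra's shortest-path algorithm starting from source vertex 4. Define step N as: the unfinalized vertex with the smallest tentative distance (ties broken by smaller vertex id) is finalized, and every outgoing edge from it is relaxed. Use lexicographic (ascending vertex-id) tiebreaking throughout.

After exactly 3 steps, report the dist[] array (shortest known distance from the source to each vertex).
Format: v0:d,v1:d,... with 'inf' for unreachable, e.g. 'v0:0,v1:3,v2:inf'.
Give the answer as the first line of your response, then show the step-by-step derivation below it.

v0:inf,v1:16,v2:28,v3:inf,v4:0,v5:19

step 1: dist = v0:inf,v1:16,v2:inf,v3:inf,v4:0,v5:inf
step 2: dist = v0:inf,v1:16,v2:inf,v3:inf,v4:0,v5:19
step 3: dist = v0:inf,v1:16,v2:28,v3:inf,v4:0,v5:19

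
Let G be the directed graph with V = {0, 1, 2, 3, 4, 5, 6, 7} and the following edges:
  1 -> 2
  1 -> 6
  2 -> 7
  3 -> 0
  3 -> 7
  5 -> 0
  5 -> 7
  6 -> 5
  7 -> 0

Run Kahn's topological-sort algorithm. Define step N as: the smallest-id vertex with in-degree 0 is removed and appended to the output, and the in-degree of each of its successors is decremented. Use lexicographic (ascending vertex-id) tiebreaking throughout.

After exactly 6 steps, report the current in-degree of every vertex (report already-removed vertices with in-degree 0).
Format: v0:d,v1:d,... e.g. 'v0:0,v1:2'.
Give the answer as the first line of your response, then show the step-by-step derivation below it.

v0:1,v1:0,v2:0,v3:0,v4:0,v5:0,v6:0,v7:0

step 1: output 1; order=[1]; indeg=(3,0,0,0,0,1,0,3)
step 2: output 2; order=[1,2]; indeg=(3,0,0,0,0,1,0,2)
step 3: output 3; order=[1,2,3]; indeg=(2,0,0,0,0,1,0,1)
step 4: output 4; order=[1,2,3,4]; indeg=(2,0,0,0,0,1,0,1)
step 5: output 6; order=[1,2,3,4,6]; indeg=(2,0,0,0,0,0,0,1)
step 6: output 5; order=[1,2,3,4,6,5]; indeg=(1,0,0,0,0,0,0,0)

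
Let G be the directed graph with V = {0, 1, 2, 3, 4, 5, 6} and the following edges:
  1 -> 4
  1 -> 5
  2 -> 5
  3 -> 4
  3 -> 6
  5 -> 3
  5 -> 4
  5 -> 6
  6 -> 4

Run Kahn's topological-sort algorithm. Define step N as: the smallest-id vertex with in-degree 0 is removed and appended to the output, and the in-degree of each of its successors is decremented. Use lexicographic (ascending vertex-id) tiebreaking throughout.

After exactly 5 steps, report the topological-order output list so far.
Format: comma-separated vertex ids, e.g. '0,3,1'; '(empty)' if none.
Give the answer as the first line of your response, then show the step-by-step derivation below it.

0,1,2,5,3

step 1: output 0; order=[0]; indeg=(0,0,0,1,4,2,2)
step 2: output 1; order=[0,1]; indeg=(0,0,0,1,3,1,2)
step 3: output 2; order=[0,1,2]; indeg=(0,0,0,1,3,0,2)
step 4: output 5; order=[0,1,2,5]; indeg=(0,0,0,0,2,0,1)
step 5: output 3; order=[0,1,2,5,3]; indeg=(0,0,0,0,1,0,0)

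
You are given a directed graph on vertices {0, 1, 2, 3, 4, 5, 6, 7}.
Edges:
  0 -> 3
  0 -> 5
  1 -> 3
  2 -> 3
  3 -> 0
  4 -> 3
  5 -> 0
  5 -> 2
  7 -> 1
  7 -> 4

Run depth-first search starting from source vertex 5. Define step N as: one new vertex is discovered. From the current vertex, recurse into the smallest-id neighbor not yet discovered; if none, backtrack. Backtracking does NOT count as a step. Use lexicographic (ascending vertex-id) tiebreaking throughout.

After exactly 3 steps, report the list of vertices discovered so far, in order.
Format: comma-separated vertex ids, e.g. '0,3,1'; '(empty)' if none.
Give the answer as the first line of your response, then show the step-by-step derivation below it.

5,0,3

step 1: discover 5; path=5; order=5
step 2: discover 0; path=5>0; order=5,0
step 3: discover 3; path=5>0>3; order=5,0,3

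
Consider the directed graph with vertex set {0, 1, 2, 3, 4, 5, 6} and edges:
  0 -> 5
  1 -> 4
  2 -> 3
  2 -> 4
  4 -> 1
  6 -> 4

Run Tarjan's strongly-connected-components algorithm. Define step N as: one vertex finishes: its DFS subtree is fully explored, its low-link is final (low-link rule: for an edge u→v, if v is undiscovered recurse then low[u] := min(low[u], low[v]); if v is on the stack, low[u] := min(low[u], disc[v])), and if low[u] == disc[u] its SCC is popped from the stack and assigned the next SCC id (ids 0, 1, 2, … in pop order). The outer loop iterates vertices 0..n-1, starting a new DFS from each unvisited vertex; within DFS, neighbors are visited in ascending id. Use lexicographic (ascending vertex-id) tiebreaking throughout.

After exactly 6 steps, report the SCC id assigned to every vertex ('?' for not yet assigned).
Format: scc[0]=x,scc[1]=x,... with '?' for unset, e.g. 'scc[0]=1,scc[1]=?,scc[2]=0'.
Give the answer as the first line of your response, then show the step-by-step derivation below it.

scc[0]=1,scc[1]=2,scc[2]=4,scc[3]=3,scc[4]=2,scc[5]=0,scc[6]=?

step 1: low=(low[0]=0,low[1]=?,low[2]=?,low[3]=?,low[4]=?,low[5]=1,low[6]=?); scc=(scc[0]=?,scc[1]=?,scc[2]=?,scc[3]=?,scc[4]=?,scc[5]=0,scc[6]=?)
step 2: low=(low[0]=0,low[1]=?,low[2]=?,low[3]=?,low[4]=?,low[5]=1,low[6]=?); scc=(scc[0]=1,scc[1]=?,scc[2]=?,scc[3]=?,scc[4]=?,scc[5]=0,scc[6]=?)
step 3: low=(low[0]=0,low[1]=2,low[2]=?,low[3]=?,low[4]=2,low[5]=1,low[6]=?); scc=(scc[0]=1,scc[1]=?,scc[2]=?,scc[3]=?,scc[4]=?,scc[5]=0,scc[6]=?)
step 4: low=(low[0]=0,low[1]=2,low[2]=?,low[3]=?,low[4]=2,low[5]=1,low[6]=?); scc=(scc[0]=1,scc[1]=2,scc[2]=?,scc[3]=?,scc[4]=2,scc[5]=0,scc[6]=?)
step 5: low=(low[0]=0,low[1]=2,low[2]=4,low[3]=5,low[4]=2,low[5]=1,low[6]=?); scc=(scc[0]=1,scc[1]=2,scc[2]=?,scc[3]=3,scc[4]=2,scc[5]=0,scc[6]=?)
step 6: low=(low[0]=0,low[1]=2,low[2]=4,low[3]=5,low[4]=2,low[5]=1,low[6]=?); scc=(scc[0]=1,scc[1]=2,scc[2]=4,scc[3]=3,scc[4]=2,scc[5]=0,scc[6]=?)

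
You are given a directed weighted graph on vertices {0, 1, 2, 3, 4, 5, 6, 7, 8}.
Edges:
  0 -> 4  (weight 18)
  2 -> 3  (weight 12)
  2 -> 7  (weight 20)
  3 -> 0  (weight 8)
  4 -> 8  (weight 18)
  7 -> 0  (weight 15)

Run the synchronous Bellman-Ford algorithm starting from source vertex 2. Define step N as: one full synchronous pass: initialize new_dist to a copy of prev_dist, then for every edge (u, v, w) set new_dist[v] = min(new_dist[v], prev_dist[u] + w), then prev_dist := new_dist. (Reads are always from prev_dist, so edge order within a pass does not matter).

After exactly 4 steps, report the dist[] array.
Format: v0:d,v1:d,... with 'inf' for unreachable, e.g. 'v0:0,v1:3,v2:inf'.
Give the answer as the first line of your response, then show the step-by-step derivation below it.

v0:20,v1:inf,v2:0,v3:12,v4:38,v5:inf,v6:inf,v7:20,v8:56

step 1: dist = v0:inf,v1:inf,v2:0,v3:12,v4:inf,v5:inf,v6:inf,v7:20,v8:inf
step 2: dist = v0:20,v1:inf,v2:0,v3:12,v4:inf,v5:inf,v6:inf,v7:20,v8:inf
step 3: dist = v0:20,v1:inf,v2:0,v3:12,v4:38,v5:inf,v6:inf,v7:20,v8:inf
step 4: dist = v0:20,v1:inf,v2:0,v3:12,v4:38,v5:inf,v6:inf,v7:20,v8:56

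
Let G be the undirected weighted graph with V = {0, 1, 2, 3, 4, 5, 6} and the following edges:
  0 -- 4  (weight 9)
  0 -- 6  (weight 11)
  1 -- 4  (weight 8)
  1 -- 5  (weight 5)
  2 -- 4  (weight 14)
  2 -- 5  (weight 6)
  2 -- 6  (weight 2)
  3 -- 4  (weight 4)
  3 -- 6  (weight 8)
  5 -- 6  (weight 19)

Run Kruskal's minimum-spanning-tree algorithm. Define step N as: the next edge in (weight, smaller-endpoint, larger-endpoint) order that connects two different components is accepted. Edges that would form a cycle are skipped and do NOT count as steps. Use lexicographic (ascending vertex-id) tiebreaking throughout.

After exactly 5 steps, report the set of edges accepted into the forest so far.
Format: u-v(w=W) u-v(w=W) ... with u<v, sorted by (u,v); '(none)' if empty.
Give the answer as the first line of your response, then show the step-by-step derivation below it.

1-4(w=8) 1-5(w=5) 2-5(w=6) 2-6(w=2) 3-4(w=4)

step 1: add edge 2-6 (w=2); MST = {2-6(w=2)}
step 2: add edge 3-4 (w=4); MST = {2-6(w=2) 3-4(w=4)}
step 3: add edge 1-5 (w=5); MST = {1-5(w=5) 2-6(w=2) 3-4(w=4)}
step 4: add edge 2-5 (w=6); MST = {1-5(w=5) 2-5(w=6) 2-6(w=2) 3-4(w=4)}
step 5: add edge 1-4 (w=8); MST = {1-4(w=8) 1-5(w=5) 2-5(w=6) 2-6(w=2) 3-4(w=4)}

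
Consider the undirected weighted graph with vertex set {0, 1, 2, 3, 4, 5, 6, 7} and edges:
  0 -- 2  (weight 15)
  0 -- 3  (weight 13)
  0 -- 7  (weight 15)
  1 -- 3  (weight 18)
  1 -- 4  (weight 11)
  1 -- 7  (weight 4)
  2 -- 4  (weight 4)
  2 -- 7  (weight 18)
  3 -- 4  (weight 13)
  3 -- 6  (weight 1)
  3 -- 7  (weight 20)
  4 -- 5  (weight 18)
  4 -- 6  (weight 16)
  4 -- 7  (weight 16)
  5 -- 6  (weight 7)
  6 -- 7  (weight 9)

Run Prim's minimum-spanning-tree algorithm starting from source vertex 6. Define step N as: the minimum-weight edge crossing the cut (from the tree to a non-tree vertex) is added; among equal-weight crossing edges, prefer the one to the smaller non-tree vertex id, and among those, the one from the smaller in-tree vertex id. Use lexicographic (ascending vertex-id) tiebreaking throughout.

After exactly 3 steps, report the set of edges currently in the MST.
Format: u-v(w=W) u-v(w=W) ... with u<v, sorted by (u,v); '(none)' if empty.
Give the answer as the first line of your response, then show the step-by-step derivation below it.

3-6(w=1) 5-6(w=7) 6-7(w=9)

step 1: add edge 3-6 (w=1); MST = {3-6(w=1)}
step 2: add edge 5-6 (w=7); MST = {3-6(w=1) 5-6(w=7)}
step 3: add edge 6-7 (w=9); MST = {3-6(w=1) 5-6(w=7) 6-7(w=9)}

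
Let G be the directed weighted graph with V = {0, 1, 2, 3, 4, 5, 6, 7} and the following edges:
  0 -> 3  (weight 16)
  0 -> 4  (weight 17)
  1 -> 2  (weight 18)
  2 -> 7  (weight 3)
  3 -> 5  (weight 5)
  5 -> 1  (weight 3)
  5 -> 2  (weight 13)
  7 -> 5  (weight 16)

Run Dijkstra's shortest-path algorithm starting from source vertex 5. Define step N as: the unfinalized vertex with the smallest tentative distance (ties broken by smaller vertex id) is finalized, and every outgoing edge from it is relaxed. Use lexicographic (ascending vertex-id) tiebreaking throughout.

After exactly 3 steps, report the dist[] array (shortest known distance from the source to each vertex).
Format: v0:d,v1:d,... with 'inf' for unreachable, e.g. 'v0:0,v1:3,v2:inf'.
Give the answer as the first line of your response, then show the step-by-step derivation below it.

v0:inf,v1:3,v2:13,v3:inf,v4:inf,v5:0,v6:inf,v7:16

step 1: dist = v0:inf,v1:3,v2:13,v3:inf,v4:inf,v5:0,v6:inf,v7:inf
step 2: dist = v0:inf,v1:3,v2:13,v3:inf,v4:inf,v5:0,v6:inf,v7:inf
step 3: dist = v0:inf,v1:3,v2:13,v3:inf,v4:inf,v5:0,v6:inf,v7:16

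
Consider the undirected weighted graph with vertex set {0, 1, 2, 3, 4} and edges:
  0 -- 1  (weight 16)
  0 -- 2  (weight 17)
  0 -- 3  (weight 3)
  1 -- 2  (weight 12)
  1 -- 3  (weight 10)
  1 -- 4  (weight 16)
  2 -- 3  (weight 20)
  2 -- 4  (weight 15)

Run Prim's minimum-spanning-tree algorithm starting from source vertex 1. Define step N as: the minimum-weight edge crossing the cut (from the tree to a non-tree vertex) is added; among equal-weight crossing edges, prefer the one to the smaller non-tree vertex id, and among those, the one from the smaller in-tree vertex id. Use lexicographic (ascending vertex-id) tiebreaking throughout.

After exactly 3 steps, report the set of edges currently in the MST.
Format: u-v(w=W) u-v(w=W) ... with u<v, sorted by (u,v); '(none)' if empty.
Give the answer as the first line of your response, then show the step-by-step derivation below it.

0-3(w=3) 1-2(w=12) 1-3(w=10)

step 1: add edge 1-3 (w=10); MST = {1-3(w=10)}
step 2: add edge 0-3 (w=3); MST = {0-3(w=3) 1-3(w=10)}
step 3: add edge 1-2 (w=12); MST = {0-3(w=3) 1-2(w=12) 1-3(w=10)}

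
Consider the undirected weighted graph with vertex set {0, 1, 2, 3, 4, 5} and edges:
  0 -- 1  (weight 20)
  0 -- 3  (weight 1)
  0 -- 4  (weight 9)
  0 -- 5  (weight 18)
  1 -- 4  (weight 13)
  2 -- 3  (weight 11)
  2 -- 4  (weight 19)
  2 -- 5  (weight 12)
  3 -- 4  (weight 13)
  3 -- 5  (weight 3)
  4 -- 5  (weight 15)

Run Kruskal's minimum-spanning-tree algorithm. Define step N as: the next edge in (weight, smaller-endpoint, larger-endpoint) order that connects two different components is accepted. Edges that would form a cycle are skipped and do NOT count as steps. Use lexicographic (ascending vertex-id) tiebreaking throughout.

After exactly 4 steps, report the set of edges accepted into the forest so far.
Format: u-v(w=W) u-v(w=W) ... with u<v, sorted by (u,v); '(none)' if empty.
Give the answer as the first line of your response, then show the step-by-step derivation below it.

0-3(w=1) 0-4(w=9) 2-3(w=11) 3-5(w=3)

step 1: add edge 0-3 (w=1); MST = {0-3(w=1)}
step 2: add edge 3-5 (w=3); MST = {0-3(w=1) 3-5(w=3)}
step 3: add edge 0-4 (w=9); MST = {0-3(w=1) 0-4(w=9) 3-5(w=3)}
step 4: add edge 2-3 (w=11); MST = {0-3(w=1) 0-4(w=9) 2-3(w=11) 3-5(w=3)}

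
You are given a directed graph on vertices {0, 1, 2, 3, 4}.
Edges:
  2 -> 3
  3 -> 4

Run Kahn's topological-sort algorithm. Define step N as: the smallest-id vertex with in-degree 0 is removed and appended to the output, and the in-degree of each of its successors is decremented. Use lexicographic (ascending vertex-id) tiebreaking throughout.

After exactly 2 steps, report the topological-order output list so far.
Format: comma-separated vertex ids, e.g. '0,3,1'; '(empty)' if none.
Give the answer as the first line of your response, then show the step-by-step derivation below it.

0,1

step 1: output 0; order=[0]; indeg=(0,0,0,1,1)
step 2: output 1; order=[0,1]; indeg=(0,0,0,1,1)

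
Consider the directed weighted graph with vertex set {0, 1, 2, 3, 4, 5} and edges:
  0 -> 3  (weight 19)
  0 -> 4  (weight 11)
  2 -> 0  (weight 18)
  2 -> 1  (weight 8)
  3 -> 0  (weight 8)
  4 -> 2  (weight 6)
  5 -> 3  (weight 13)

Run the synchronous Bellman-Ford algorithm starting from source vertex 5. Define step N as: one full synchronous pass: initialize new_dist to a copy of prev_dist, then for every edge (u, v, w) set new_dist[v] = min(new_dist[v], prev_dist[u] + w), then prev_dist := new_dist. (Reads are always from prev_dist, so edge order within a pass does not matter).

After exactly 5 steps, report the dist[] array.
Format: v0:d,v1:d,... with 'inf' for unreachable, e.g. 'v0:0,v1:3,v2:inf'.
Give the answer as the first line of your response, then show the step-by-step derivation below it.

v0:21,v1:46,v2:38,v3:13,v4:32,v5:0

step 1: dist = v0:inf,v1:inf,v2:inf,v3:13,v4:inf,v5:0
step 2: dist = v0:21,v1:inf,v2:inf,v3:13,v4:inf,v5:0
step 3: dist = v0:21,v1:inf,v2:inf,v3:13,v4:32,v5:0
step 4: dist = v0:21,v1:inf,v2:38,v3:13,v4:32,v5:0
step 5: dist = v0:21,v1:46,v2:38,v3:13,v4:32,v5:0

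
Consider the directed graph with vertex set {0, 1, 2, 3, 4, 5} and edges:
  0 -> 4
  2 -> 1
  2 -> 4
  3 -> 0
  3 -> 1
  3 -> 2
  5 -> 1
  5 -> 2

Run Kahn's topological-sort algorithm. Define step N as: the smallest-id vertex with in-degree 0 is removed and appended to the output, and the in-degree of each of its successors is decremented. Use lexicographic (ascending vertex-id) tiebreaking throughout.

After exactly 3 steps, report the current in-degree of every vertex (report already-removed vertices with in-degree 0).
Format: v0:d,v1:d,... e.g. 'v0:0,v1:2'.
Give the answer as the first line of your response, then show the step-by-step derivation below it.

v0:0,v1:1,v2:0,v3:0,v4:1,v5:0

step 1: output 3; order=[3]; indeg=(0,2,1,0,2,0)
step 2: output 0; order=[3,0]; indeg=(0,2,1,0,1,0)
step 3: output 5; order=[3,0,5]; indeg=(0,1,0,0,1,0)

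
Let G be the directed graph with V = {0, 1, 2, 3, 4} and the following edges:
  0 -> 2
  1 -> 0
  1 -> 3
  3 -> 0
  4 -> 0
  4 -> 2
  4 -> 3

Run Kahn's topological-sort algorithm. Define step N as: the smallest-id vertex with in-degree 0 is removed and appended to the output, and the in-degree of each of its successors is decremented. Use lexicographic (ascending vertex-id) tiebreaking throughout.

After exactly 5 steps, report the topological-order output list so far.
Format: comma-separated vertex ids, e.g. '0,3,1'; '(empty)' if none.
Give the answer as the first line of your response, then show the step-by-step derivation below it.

1,4,3,0,2

step 1: output 1; order=[1]; indeg=(2,0,2,1,0)
step 2: output 4; order=[1,4]; indeg=(1,0,1,0,0)
step 3: output 3; order=[1,4,3]; indeg=(0,0,1,0,0)
step 4: output 0; order=[1,4,3,0]; indeg=(0,0,0,0,0)
step 5: output 2; order=[1,4,3,0,2]; indeg=(0,0,0,0,0)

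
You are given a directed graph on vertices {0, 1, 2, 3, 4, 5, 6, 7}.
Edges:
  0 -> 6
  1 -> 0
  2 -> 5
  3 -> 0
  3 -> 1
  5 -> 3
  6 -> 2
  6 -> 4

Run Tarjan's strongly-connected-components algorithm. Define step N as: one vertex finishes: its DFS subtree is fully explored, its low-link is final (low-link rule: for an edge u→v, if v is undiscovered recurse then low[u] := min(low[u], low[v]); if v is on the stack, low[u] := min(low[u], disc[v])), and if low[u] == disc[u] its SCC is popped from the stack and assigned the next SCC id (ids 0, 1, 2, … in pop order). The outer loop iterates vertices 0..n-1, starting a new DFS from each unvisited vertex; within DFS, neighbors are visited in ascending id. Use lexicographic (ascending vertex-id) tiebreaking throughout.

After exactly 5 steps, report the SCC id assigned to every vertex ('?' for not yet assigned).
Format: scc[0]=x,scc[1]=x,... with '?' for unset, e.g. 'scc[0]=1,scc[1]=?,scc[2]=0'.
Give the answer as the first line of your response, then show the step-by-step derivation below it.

scc[0]=?,scc[1]=?,scc[2]=?,scc[3]=?,scc[4]=0,scc[5]=?,scc[6]=?,scc[7]=?

step 1: low=(low[0]=0,low[1]=0,low[2]=2,low[3]=0,low[4]=?,low[5]=3,low[6]=1,low[7]=?); scc=(scc[0]=?,scc[1]=?,scc[2]=?,scc[3]=?,scc[4]=?,scc[5]=?,scc[6]=?,scc[7]=?)
step 2: low=(low[0]=0,low[1]=0,low[2]=2,low[3]=0,low[4]=?,low[5]=3,low[6]=1,low[7]=?); scc=(scc[0]=?,scc[1]=?,scc[2]=?,scc[3]=?,scc[4]=?,scc[5]=?,scc[6]=?,scc[7]=?)
step 3: low=(low[0]=0,low[1]=0,low[2]=2,low[3]=0,low[4]=?,low[5]=0,low[6]=1,low[7]=?); scc=(scc[0]=?,scc[1]=?,scc[2]=?,scc[3]=?,scc[4]=?,scc[5]=?,scc[6]=?,scc[7]=?)
step 4: low=(low[0]=0,low[1]=0,low[2]=0,low[3]=0,low[4]=?,low[5]=0,low[6]=1,low[7]=?); scc=(scc[0]=?,scc[1]=?,scc[2]=?,scc[3]=?,scc[4]=?,scc[5]=?,scc[6]=?,scc[7]=?)
step 5: low=(low[0]=0,low[1]=0,low[2]=0,low[3]=0,low[4]=6,low[5]=0,low[6]=0,low[7]=?); scc=(scc[0]=?,scc[1]=?,scc[2]=?,scc[3]=?,scc[4]=0,scc[5]=?,scc[6]=?,scc[7]=?)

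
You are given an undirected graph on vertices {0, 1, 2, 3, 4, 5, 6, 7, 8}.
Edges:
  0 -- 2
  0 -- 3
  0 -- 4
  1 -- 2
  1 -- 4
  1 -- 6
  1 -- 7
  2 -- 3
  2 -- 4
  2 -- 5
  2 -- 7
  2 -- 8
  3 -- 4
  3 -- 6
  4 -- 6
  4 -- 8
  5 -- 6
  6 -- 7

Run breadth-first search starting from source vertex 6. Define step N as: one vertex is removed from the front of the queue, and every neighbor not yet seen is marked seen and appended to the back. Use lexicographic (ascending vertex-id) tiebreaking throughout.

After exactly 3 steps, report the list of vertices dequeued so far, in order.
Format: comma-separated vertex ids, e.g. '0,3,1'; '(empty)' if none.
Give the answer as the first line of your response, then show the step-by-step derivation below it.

6,1,3

step 1: dequeue 6; queue=[1,3,4,5,7]; order=6
step 2: dequeue 1; queue=[3,4,5,7,2]; order=6,1
step 3: dequeue 3; queue=[4,5,7,2,0]; order=6,1,3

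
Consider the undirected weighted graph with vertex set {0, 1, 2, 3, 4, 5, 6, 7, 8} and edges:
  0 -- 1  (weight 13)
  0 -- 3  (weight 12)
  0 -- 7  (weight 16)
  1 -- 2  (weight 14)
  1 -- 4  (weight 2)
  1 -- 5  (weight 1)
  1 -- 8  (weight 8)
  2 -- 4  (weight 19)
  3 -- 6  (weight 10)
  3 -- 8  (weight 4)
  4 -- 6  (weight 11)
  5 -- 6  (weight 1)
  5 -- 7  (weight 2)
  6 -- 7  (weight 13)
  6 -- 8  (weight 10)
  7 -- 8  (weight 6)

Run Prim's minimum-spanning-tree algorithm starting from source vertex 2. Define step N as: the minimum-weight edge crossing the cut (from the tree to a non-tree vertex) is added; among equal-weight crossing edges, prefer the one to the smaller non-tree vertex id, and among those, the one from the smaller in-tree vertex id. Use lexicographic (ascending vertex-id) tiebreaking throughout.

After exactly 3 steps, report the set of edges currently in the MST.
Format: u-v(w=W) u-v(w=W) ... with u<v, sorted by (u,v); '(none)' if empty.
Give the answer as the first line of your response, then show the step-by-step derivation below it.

1-2(w=14) 1-5(w=1) 5-6(w=1)

step 1: add edge 1-2 (w=14); MST = {1-2(w=14)}
step 2: add edge 1-5 (w=1); MST = {1-2(w=14) 1-5(w=1)}
step 3: add edge 5-6 (w=1); MST = {1-2(w=14) 1-5(w=1) 5-6(w=1)}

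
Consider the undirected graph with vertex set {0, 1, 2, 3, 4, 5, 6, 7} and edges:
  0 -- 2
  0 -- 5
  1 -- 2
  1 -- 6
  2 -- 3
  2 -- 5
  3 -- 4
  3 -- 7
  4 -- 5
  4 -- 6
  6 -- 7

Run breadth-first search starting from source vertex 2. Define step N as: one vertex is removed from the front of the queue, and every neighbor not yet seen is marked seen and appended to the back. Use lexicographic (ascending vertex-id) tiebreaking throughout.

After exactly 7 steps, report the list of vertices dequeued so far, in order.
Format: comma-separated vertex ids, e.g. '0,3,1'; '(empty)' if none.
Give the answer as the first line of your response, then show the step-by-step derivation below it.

2,0,1,3,5,6,4

step 1: dequeue 2; queue=[0,1,3,5]; order=2
step 2: dequeue 0; queue=[1,3,5]; order=2,0
step 3: dequeue 1; queue=[3,5,6]; order=2,0,1
step 4: dequeue 3; queue=[5,6,4,7]; order=2,0,1,3
step 5: dequeue 5; queue=[6,4,7]; order=2,0,1,3,5
step 6: dequeue 6; queue=[4,7]; order=2,0,1,3,5,6
step 7: dequeue 4; queue=[7]; order=2,0,1,3,5,6,4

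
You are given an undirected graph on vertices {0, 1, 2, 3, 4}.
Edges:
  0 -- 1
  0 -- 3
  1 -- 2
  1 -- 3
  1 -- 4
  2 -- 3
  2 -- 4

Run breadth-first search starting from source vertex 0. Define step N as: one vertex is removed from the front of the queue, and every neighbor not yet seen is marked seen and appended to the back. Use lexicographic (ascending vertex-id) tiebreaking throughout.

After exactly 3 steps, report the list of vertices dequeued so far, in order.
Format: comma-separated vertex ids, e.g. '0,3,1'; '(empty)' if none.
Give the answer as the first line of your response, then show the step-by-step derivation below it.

0,1,3

step 1: dequeue 0; queue=[1,3]; order=0
step 2: dequeue 1; queue=[3,2,4]; order=0,1
step 3: dequeue 3; queue=[2,4]; order=0,1,3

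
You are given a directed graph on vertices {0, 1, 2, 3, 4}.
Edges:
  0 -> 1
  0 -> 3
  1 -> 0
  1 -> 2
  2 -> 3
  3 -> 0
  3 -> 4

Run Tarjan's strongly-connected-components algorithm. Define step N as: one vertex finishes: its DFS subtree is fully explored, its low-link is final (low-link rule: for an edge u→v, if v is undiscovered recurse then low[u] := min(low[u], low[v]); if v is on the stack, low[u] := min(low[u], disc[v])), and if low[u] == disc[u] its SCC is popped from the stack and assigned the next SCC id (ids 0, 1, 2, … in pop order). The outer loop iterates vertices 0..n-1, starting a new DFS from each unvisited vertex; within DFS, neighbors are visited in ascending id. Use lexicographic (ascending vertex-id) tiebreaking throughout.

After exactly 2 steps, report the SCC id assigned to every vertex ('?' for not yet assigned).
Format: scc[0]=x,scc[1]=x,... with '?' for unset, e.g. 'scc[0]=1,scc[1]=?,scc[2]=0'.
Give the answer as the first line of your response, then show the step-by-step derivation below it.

scc[0]=?,scc[1]=?,scc[2]=?,scc[3]=?,scc[4]=0

step 1: low=(low[0]=0,low[1]=0,low[2]=2,low[3]=0,low[4]=4); scc=(scc[0]=?,scc[1]=?,scc[2]=?,scc[3]=?,scc[4]=0)
step 2: low=(low[0]=0,low[1]=0,low[2]=2,low[3]=0,low[4]=4); scc=(scc[0]=?,scc[1]=?,scc[2]=?,scc[3]=?,scc[4]=0)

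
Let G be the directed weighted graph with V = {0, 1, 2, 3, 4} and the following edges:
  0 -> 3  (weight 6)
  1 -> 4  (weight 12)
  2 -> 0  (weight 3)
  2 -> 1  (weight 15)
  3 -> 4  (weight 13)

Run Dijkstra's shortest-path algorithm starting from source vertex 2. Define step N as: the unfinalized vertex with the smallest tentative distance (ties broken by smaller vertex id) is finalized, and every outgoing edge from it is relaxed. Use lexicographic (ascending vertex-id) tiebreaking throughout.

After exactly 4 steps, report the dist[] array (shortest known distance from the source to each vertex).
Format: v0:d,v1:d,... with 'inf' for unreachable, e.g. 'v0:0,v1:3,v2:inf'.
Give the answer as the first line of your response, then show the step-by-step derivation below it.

v0:3,v1:15,v2:0,v3:9,v4:22

step 1: dist = v0:3,v1:15,v2:0,v3:inf,v4:inf
step 2: dist = v0:3,v1:15,v2:0,v3:9,v4:inf
step 3: dist = v0:3,v1:15,v2:0,v3:9,v4:22
step 4: dist = v0:3,v1:15,v2:0,v3:9,v4:22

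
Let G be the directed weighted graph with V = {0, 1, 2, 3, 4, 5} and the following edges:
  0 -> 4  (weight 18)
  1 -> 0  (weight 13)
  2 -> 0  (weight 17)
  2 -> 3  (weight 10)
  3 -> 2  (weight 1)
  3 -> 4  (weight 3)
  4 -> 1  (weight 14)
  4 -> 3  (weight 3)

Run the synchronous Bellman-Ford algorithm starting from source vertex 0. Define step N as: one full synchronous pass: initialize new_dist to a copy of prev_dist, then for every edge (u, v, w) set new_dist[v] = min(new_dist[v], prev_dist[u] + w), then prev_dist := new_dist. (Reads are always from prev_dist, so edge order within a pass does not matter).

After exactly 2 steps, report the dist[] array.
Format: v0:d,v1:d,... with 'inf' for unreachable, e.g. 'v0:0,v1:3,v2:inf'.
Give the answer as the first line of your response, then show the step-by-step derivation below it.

v0:0,v1:32,v2:inf,v3:21,v4:18,v5:inf

step 1: dist = v0:0,v1:inf,v2:inf,v3:inf,v4:18,v5:inf
step 2: dist = v0:0,v1:32,v2:inf,v3:21,v4:18,v5:inf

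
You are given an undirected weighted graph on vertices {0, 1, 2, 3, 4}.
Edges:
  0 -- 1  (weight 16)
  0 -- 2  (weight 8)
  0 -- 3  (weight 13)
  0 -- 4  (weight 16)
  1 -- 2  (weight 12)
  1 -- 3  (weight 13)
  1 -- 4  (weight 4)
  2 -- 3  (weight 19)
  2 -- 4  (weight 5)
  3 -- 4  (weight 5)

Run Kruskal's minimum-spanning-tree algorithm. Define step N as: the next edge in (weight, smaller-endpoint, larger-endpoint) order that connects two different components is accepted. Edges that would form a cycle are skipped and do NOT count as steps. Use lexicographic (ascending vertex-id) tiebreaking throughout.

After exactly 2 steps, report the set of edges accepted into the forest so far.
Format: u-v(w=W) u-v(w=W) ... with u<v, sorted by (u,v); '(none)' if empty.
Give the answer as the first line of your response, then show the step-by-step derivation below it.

1-4(w=4) 2-4(w=5)

step 1: add edge 1-4 (w=4); MST = {1-4(w=4)}
step 2: add edge 2-4 (w=5); MST = {1-4(w=4) 2-4(w=5)}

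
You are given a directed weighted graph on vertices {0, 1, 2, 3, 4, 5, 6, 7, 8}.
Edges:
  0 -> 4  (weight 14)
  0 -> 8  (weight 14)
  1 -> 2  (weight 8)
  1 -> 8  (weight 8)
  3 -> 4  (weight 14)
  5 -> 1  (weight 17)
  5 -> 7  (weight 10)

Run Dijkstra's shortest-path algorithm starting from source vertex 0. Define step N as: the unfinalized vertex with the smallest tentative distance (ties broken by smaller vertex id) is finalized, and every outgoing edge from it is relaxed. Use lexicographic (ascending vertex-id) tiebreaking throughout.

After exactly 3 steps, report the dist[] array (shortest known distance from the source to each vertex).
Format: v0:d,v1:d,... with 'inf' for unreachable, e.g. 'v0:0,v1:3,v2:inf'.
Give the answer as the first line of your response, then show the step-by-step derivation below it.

v0:0,v1:inf,v2:inf,v3:inf,v4:14,v5:inf,v6:inf,v7:inf,v8:14

step 1: dist = v0:0,v1:inf,v2:inf,v3:inf,v4:14,v5:inf,v6:inf,v7:inf,v8:14
step 2: dist = v0:0,v1:inf,v2:inf,v3:inf,v4:14,v5:inf,v6:inf,v7:inf,v8:14
step 3: dist = v0:0,v1:inf,v2:inf,v3:inf,v4:14,v5:inf,v6:inf,v7:inf,v8:14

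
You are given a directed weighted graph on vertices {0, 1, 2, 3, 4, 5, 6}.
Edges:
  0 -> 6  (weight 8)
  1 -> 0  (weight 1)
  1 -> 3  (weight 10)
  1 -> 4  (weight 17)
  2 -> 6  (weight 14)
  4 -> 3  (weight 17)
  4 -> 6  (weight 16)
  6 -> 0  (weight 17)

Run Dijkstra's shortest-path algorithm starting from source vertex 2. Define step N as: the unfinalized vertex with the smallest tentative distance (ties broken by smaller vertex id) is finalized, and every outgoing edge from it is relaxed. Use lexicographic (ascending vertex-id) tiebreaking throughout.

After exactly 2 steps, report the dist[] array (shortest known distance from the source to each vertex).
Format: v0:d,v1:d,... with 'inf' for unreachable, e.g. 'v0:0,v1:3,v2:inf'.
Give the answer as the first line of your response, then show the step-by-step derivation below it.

v0:31,v1:inf,v2:0,v3:inf,v4:inf,v5:inf,v6:14

step 1: dist = v0:inf,v1:inf,v2:0,v3:inf,v4:inf,v5:inf,v6:14
step 2: dist = v0:31,v1:inf,v2:0,v3:inf,v4:inf,v5:inf,v6:14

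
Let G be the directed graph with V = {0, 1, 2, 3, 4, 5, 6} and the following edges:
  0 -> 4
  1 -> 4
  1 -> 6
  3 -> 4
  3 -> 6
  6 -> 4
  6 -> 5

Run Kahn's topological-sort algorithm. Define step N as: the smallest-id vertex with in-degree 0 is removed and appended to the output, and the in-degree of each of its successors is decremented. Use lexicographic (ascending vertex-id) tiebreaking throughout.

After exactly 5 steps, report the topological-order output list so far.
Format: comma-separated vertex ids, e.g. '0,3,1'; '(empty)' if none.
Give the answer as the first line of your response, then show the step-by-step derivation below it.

0,1,2,3,6

step 1: output 0; order=[0]; indeg=(0,0,0,0,3,1,2)
step 2: output 1; order=[0,1]; indeg=(0,0,0,0,2,1,1)
step 3: output 2; order=[0,1,2]; indeg=(0,0,0,0,2,1,1)
step 4: output 3; order=[0,1,2,3]; indeg=(0,0,0,0,1,1,0)
step 5: output 6; order=[0,1,2,3,6]; indeg=(0,0,0,0,0,0,0)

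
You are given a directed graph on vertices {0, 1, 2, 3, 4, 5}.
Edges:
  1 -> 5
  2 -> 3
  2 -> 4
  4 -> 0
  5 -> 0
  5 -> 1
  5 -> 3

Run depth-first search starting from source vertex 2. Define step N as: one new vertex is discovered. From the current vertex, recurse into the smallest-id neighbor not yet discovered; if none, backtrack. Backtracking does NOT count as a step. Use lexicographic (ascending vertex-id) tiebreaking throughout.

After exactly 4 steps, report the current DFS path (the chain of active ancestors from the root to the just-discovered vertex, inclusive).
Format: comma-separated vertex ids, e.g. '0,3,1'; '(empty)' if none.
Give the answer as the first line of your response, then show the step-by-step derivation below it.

2,4,0

step 1: discover 2; path=2; order=2
step 2: discover 3; path=2>3; order=2,3
step 3: discover 4; path=2>4; order=2,3,4
step 4: discover 0; path=2>4>0; order=2,3,4,0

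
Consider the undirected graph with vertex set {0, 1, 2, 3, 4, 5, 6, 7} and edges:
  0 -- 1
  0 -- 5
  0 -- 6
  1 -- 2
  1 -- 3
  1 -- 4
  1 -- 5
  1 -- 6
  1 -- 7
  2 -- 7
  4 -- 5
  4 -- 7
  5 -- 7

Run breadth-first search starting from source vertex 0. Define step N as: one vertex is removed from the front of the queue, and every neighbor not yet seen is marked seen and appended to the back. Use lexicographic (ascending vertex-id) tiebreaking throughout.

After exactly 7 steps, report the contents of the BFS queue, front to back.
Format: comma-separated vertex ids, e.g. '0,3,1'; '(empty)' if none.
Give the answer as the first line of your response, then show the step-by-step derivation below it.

7

step 1: dequeue 0; queue=[1,5,6]; order=0
step 2: dequeue 1; queue=[5,6,2,3,4,7]; order=0,1
step 3: dequeue 5; queue=[6,2,3,4,7]; order=0,1,5
step 4: dequeue 6; queue=[2,3,4,7]; order=0,1,5,6
step 5: dequeue 2; queue=[3,4,7]; order=0,1,5,6,2
step 6: dequeue 3; queue=[4,7]; order=0,1,5,6,2,3
step 7: dequeue 4; queue=[7]; order=0,1,5,6,2,3,4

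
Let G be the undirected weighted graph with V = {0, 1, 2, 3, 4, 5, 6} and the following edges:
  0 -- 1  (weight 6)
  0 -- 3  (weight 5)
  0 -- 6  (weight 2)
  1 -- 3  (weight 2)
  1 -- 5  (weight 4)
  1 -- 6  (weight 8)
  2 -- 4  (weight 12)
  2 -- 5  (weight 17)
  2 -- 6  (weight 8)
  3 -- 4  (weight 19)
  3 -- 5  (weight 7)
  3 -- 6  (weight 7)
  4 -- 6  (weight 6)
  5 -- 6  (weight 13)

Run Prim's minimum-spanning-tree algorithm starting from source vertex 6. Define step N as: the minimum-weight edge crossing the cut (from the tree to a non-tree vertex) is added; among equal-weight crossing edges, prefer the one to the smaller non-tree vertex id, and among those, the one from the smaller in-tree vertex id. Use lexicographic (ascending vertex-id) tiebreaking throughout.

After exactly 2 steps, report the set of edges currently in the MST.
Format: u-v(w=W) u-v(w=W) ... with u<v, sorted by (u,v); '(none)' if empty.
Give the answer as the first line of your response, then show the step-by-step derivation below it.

0-3(w=5) 0-6(w=2)

step 1: add edge 0-6 (w=2); MST = {0-6(w=2)}
step 2: add edge 0-3 (w=5); MST = {0-3(w=5) 0-6(w=2)}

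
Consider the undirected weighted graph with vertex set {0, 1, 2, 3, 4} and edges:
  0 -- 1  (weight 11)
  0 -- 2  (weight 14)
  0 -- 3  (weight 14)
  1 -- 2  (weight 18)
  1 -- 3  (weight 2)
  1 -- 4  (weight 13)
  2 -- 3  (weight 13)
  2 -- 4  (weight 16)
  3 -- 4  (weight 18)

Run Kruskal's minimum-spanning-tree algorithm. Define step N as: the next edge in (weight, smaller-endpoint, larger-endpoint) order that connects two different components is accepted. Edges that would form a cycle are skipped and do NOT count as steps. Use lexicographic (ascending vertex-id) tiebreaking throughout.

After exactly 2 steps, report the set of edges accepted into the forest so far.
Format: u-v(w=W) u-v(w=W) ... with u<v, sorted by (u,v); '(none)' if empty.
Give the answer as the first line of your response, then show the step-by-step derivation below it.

0-1(w=11) 1-3(w=2)

step 1: add edge 1-3 (w=2); MST = {1-3(w=2)}
step 2: add edge 0-1 (w=11); MST = {0-1(w=11) 1-3(w=2)}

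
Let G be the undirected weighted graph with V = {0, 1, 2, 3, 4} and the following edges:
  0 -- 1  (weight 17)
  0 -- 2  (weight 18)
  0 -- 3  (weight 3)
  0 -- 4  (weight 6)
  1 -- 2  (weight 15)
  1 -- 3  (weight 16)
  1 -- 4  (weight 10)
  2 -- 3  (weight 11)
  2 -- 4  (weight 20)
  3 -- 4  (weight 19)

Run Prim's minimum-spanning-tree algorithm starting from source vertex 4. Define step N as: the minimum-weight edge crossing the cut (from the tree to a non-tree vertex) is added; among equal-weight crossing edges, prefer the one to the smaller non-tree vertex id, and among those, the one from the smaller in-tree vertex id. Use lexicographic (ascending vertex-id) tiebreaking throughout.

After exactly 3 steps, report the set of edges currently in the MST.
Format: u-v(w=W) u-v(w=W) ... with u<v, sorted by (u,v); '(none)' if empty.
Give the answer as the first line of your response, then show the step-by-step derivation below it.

0-3(w=3) 0-4(w=6) 1-4(w=10)

step 1: add edge 0-4 (w=6); MST = {0-4(w=6)}
step 2: add edge 0-3 (w=3); MST = {0-3(w=3) 0-4(w=6)}
step 3: add edge 1-4 (w=10); MST = {0-3(w=3) 0-4(w=6) 1-4(w=10)}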